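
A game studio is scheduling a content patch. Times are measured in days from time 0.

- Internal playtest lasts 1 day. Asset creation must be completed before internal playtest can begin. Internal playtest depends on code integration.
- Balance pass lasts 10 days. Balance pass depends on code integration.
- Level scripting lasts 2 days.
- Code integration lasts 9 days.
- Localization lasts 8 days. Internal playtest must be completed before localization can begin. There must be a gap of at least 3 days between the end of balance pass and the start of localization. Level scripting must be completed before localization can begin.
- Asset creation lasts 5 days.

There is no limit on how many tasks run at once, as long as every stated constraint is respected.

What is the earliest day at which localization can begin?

Nothing blocks code integration, so it runs from day 0 to day 9.
Balance pass waits on code integration (finishes day 9), so it starts at day 9 and finishes at 9 + 10 = day 19.
Nothing blocks level scripting, so it runs from day 0 to day 2.
Asset creation can start immediately at day 0; it finishes at day 5.
Internal playtest needs all of asset creation (finishes day 5); code integration (finishes day 9). That puts its earliest start at day 9; it finishes at 9 + 1 = day 10.
Localization waits on internal playtest (finishes day 10); balance pass (finishes day 19, plus 3-day gap → day 22); level scripting (finishes day 2). The latest of these is day 22, which is the earliest localization can start.

22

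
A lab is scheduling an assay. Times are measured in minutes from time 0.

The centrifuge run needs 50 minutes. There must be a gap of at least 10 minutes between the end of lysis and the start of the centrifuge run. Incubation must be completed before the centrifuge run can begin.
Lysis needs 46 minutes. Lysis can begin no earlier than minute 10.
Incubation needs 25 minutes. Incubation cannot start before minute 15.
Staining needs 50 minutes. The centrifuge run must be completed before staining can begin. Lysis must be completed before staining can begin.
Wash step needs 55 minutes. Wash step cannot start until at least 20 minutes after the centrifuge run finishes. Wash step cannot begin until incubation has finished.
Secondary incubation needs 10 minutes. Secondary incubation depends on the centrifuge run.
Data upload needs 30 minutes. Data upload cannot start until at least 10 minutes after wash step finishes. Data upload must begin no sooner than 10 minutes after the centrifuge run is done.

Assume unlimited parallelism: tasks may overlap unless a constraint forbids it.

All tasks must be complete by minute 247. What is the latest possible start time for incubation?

Nothing follows data upload; the deadline of minute 247 is its only limit. It must start by 247 − 30 = minute 217.
Wash step must finish before data upload (must start by minute 217, minus 10-minute gap → minute 207). With a 55-minute duration, wash step must start by 207 − 55 = minute 152.
Staining must finish by minute 247; it takes 50 minutes, so it must start by 247 − 50 = minute 197.
Nothing follows secondary incubation; the deadline of minute 247 is its only limit. It must start by 247 − 10 = minute 237.
The centrifuge run feeds wash step (must start by minute 152, minus 20-minute gap → minute 132); staining (must start by minute 197); secondary incubation (must start by minute 237); data upload (must start by minute 217, minus 10-minute gap → minute 207). Taking the minimum, the centrifuge run must finish by minute 132 and start by 132 − 50 = minute 82.
Incubation must finish in time for the centrifuge run (must start by minute 82); wash step (must start by minute 152). The tightest is minute 82, so incubation must start by 82 − 25 = minute 57.

57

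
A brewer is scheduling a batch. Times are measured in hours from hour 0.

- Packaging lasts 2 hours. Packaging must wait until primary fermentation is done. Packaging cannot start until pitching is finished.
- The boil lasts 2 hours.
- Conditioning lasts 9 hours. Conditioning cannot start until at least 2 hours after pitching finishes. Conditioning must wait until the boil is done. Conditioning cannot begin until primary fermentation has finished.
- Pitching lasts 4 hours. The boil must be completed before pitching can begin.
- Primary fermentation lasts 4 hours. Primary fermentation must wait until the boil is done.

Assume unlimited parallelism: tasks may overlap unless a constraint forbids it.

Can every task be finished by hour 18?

Yes

The boil can start immediately at hour 0; it finishes at hour 2.
After the boil (finishes hour 2), primary fermentation can start at hour 2 and finishes at hour 6.
After the boil (finishes hour 2), pitching can start at hour 2 and finishes at hour 6.
Packaging has to wait for primary fermentation (finishes hour 6); pitching (finishes hour 6). The latest of these is hour 6, so packaging runs hour 6 to 6 + 2 = hour 8.
Conditioning cannot start until pitching (finishes hour 6, plus 2-hour gap → hour 8); the boil (finishes hour 2); primary fermentation (finishes hour 6). The controlling bound is hour 8, so conditioning finishes at 8 + 9 = hour 17.
Every task is finished by hour 17, which is no later than the deadline of 18, so the schedule is feasible.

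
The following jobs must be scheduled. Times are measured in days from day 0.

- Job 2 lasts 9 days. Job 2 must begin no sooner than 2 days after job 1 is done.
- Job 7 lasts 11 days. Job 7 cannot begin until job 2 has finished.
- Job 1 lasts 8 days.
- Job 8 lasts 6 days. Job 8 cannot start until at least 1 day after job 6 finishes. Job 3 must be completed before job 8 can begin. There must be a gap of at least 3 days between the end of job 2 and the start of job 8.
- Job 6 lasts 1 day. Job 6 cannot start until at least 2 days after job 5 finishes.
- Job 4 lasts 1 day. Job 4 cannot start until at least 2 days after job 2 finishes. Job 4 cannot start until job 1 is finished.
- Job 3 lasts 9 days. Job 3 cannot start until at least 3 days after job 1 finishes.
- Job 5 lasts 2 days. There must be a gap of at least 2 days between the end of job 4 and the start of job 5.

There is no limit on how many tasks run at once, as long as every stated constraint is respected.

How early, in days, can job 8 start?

30

Job 1 has no prerequisites, so it starts at day 0 and finishes at day 8.
Job 3 cannot begin until job 1 (finishes day 8, plus 3-day gap → day 11). It runs from day 11 to 11 + 9 = day 20.
Job 2 waits on job 1 (finishes day 8, plus 2-day gap → day 10), so it starts at day 10 and finishes at 10 + 9 = day 19.
For job 4: job 2 (finishes day 19, plus 2-day gap → day 21); job 1 (finishes day 8). Taking the maximum gives a start of day 21, and it finishes at 21 + 1 = day 22.
Job 5 cannot begin until job 4 (finishes day 22, plus 2-day gap → day 24). It runs from day 24 to 24 + 2 = day 26.
After job 5 (finishes day 26, plus 2-day gap → day 28), job 6 can start at day 28 and finishes at day 29.
Job 8 waits on job 6 (finishes day 29, plus 1-day gap → day 30); job 3 (finishes day 20); job 2 (finishes day 19, plus 3-day gap → day 22). The latest of these is day 30, which is the earliest job 8 can start.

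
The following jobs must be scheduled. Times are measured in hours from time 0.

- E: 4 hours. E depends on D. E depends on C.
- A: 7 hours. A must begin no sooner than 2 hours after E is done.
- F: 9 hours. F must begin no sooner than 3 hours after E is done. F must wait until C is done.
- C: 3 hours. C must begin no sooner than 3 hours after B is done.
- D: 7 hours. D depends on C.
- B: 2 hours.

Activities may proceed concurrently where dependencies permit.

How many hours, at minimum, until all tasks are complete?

Nothing blocks B, so it runs from hour 0 to hour 2.
C cannot begin until B (finishes hour 2, plus 3-hour gap → hour 5). It runs from hour 5 to 5 + 3 = hour 8.
After C (finishes hour 8), D can start at hour 8 and finishes at hour 15.
E needs all of D (finishes hour 15); C (finishes hour 8). That puts its earliest start at hour 15; it finishes at 15 + 4 = hour 19.
For F: E (finishes hour 19, plus 3-hour gap → hour 22); C (finishes hour 8). Taking the maximum gives a start of hour 22, and it finishes at 22 + 9 = hour 31.
A waits on E (finishes hour 19, plus 2-hour gap → hour 21), so it starts at hour 21 and finishes at 21 + 7 = hour 28.
All tasks are finished once the last one completes. Finish times: A at 28, B at 2, C at 8, D at 15, E at 19, F at 31. The latest is hour 31.

31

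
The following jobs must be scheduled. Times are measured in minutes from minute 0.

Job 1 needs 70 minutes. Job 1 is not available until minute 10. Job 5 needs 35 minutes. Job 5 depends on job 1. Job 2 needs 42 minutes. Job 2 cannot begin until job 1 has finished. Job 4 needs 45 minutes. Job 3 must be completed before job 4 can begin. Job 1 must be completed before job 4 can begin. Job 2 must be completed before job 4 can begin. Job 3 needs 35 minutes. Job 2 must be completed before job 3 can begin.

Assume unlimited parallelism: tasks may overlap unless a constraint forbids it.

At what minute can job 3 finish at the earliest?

After its own release at minute 10, job 1 can start at minute 10 and finishes at minute 80.
Job 2 cannot begin until job 1 (finishes minute 80). It runs from minute 80 to 80 + 42 = minute 122.
Job 3 cannot begin until job 2 (finishes minute 122). It runs from minute 122 to 122 + 35 = minute 157.

157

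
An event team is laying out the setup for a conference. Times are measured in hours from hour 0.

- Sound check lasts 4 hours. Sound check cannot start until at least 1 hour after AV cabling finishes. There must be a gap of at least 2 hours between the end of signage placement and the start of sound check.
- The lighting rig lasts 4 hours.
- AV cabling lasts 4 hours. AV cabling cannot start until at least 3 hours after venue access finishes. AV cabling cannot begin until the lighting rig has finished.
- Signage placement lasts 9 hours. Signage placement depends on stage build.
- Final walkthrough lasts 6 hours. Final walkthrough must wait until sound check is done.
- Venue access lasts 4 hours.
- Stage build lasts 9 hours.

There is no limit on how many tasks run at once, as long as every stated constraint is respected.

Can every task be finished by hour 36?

Yes

The lighting rig has no prerequisites, so it starts at hour 0 and finishes at hour 4.
Stage build can start immediately at hour 0; it finishes at hour 9.
Signage placement waits on stage build (finishes hour 9), so it starts at hour 9 and finishes at 9 + 9 = hour 18.
Venue access has no prerequisites, so it starts at hour 0 and finishes at hour 4.
AV cabling cannot start until venue access (finishes hour 4, plus 3-hour gap → hour 7); the lighting rig (finishes hour 4). The controlling bound is hour 7, so AV cabling finishes at 7 + 4 = hour 11.
Sound check has to wait for AV cabling (finishes hour 11, plus 1-hour gap → hour 12); signage placement (finishes hour 18, plus 2-hour gap → hour 20). The latest of these is hour 20, so sound check runs hour 20 to 20 + 4 = hour 24.
Final walkthrough waits on sound check (finishes hour 24), so it starts at hour 24 and finishes at 24 + 6 = hour 30.
Every task is finished by hour 30, which is no later than the deadline of 36, so the schedule is feasible.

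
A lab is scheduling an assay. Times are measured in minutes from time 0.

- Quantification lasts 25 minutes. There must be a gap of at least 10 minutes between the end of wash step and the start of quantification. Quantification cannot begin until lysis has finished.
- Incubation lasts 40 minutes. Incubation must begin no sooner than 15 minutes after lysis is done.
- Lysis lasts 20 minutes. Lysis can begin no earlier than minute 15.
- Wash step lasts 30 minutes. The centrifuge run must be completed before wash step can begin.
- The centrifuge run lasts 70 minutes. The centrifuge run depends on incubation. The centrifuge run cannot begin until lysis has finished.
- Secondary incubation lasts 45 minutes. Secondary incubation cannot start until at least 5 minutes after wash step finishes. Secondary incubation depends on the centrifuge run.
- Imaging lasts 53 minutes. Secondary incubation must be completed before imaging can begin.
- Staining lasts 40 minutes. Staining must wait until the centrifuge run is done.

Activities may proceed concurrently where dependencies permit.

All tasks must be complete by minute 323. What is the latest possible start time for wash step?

To finish by minute 323, imaging (duration 53) must start no later than minute 270.
Since imaging (must start by minute 270) depends on it, secondary incubation must finish by minute 270. Backing off its 45-minute duration gives a latest start of minute 225.
To finish by minute 323, quantification (duration 25) must start no later than minute 298.
Wash step has several dependents: secondary incubation (must start by minute 225, minus 5-minute gap → minute 220); quantification (must start by minute 298, minus 10-minute gap → minute 288). The earliest of those limits is minute 220, so wash step must start by 220 − 30 = minute 190.

190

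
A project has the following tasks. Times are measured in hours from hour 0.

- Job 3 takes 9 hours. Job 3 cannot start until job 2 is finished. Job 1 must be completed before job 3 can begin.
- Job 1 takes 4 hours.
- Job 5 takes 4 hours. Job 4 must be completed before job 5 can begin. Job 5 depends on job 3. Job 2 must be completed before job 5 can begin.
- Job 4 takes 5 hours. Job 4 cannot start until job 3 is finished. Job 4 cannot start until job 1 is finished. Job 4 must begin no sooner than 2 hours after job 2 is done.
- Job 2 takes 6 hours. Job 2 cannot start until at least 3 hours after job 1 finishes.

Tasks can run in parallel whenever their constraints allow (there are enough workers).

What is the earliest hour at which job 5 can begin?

27

Job 1 has no prerequisites, so it starts at hour 0 and finishes at hour 4.
Job 2 cannot begin until job 1 (finishes hour 4, plus 3-hour gap → hour 7). It runs from hour 7 to 7 + 6 = hour 13.
For job 3: job 2 (finishes hour 13); job 1 (finishes hour 4). Taking the maximum gives a start of hour 13, and it finishes at 13 + 9 = hour 22.
Job 4 cannot start until job 3 (finishes hour 22); job 1 (finishes hour 4); job 2 (finishes hour 13, plus 2-hour gap → hour 15). The controlling bound is hour 22, so job 4 finishes at 22 + 5 = hour 27.
Job 5 waits on job 4 (finishes hour 27); job 3 (finishes hour 22); job 2 (finishes hour 13). The latest of these is hour 27, which is the earliest job 5 can start.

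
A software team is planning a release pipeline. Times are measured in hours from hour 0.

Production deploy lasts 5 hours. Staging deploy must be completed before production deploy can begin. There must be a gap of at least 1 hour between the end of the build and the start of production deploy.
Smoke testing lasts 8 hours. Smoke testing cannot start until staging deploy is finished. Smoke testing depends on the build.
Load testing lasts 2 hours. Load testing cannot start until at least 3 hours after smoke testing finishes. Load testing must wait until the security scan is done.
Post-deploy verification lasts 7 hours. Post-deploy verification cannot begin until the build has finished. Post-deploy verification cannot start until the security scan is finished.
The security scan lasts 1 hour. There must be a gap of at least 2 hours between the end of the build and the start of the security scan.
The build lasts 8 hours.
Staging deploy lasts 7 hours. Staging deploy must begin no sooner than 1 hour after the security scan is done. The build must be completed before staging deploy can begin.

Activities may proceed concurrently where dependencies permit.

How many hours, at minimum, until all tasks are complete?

32

The build has no prerequisites, so it starts at hour 0 and finishes at hour 8.
The security scan cannot begin until the build (finishes hour 8, plus 2-hour gap → hour 10). It runs from hour 10 to 10 + 1 = hour 11.
Post-deploy verification cannot start until the build (finishes hour 8); the security scan (finishes hour 11). The controlling bound is hour 11, so post-deploy verification finishes at 11 + 7 = hour 18.
Staging deploy needs all of the security scan (finishes hour 11, plus 1-hour gap → hour 12); the build (finishes hour 8). That puts its earliest start at hour 12; it finishes at 12 + 7 = hour 19.
Production deploy cannot start until staging deploy (finishes hour 19); the build (finishes hour 8, plus 1-hour gap → hour 9). The controlling bound is hour 19, so production deploy finishes at 19 + 5 = hour 24.
For smoke testing: staging deploy (finishes hour 19); the build (finishes hour 8). Taking the maximum gives a start of hour 19, and it finishes at 19 + 8 = hour 27.
Load testing cannot start until smoke testing (finishes hour 27, plus 3-hour gap → hour 30); the security scan (finishes hour 11). The controlling bound is hour 30, so load testing finishes at 30 + 2 = hour 32.
All tasks are finished once the last one completes. Finish times: The build at 8, The security scan at 11, Staging deploy at 19, Smoke testing at 27, Load testing at 32, Production deploy at 24, Post-deploy verification at 18. The latest is hour 32.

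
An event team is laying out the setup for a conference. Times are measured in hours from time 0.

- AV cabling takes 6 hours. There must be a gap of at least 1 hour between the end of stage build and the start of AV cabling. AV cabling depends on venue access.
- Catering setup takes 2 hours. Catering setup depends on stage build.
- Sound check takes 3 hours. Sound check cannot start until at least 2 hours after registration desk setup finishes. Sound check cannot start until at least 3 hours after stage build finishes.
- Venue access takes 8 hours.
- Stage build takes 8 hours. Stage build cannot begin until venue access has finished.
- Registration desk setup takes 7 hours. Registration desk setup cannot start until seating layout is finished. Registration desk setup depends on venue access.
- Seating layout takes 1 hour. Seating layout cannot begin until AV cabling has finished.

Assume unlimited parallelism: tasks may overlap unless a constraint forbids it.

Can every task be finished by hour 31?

Venue access can start immediately at hour 0; it finishes at hour 8.
Stage build cannot begin until venue access (finishes hour 8). It runs from hour 8 to 8 + 8 = hour 16.
After stage build (finishes hour 16), catering setup can start at hour 16 and finishes at hour 18.
For AV cabling: stage build (finishes hour 16, plus 1-hour gap → hour 17); venue access (finishes hour 8). Taking the maximum gives a start of hour 17, and it finishes at 17 + 6 = hour 23.
Seating layout waits on AV cabling (finishes hour 23), so it starts at hour 23 and finishes at 23 + 1 = hour 24.
Registration desk setup has to wait for seating layout (finishes hour 24); venue access (finishes hour 8). The latest of these is hour 24, so registration desk setup runs hour 24 to 24 + 7 = hour 31.
Sound check needs all of registration desk setup (finishes hour 31, plus 2-hour gap → hour 33); stage build (finishes hour 16, plus 3-hour gap → hour 19). That puts its earliest start at hour 33; it finishes at 33 + 3 = hour 36.
The earliest everything can be done is hour 36, which is after the deadline of 31, so it is not possible.

No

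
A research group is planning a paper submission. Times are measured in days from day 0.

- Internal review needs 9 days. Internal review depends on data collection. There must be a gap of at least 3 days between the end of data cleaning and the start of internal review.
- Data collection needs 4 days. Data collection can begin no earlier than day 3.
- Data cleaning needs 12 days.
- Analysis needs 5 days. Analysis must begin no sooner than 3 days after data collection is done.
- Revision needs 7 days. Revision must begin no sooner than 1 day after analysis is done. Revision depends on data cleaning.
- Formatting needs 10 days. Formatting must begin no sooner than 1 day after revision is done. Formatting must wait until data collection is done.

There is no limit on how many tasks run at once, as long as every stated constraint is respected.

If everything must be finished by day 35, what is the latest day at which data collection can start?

To finish by day 35, formatting (duration 10) must start no later than day 25.
Revision must finish before formatting (must start by day 25, minus 1-day gap → day 24). With a 7-day duration, revision must start by 24 − 7 = day 17.
Since revision (must start by day 17, minus 1-day gap → day 16) depends on it, analysis must finish by day 16. Backing off its 5-day duration gives a latest start of day 11.
Nothing follows internal review; the deadline of day 35 is its only limit. It must start by 35 − 9 = day 26.
Data collection must finish in time for analysis (must start by day 11, minus 3-day gap → day 8); internal review (must start by day 26); formatting (must start by day 25). The tightest is day 8, so data collection must start by 8 − 4 = day 4.

4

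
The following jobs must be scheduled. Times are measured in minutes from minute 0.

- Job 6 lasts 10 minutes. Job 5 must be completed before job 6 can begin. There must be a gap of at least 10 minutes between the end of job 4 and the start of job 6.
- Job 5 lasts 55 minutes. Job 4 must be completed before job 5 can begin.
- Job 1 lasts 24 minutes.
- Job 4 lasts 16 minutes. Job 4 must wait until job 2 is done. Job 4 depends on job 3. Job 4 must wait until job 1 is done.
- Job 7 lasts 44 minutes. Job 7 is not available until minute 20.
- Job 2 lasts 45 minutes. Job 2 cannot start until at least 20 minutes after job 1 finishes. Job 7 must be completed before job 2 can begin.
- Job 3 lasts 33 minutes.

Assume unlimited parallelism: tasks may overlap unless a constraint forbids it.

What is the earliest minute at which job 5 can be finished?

After its own release at minute 20, job 7 can start at minute 20 and finishes at minute 64.
Job 3 has no prerequisites, so it starts at minute 0 and finishes at minute 33.
Job 1 has no prerequisites, so it starts at minute 0 and finishes at minute 24.
For job 2: job 1 (finishes minute 24, plus 20-minute gap → minute 44); job 7 (finishes minute 64). Taking the maximum gives a start of minute 64, and it finishes at 64 + 45 = minute 109.
Job 4 cannot start until job 2 (finishes minute 109); job 3 (finishes minute 33); job 1 (finishes minute 24). The controlling bound is minute 109, so job 4 finishes at 109 + 16 = minute 125.
After job 4 (finishes minute 125), job 5 can start at minute 125 and finishes at minute 180.

180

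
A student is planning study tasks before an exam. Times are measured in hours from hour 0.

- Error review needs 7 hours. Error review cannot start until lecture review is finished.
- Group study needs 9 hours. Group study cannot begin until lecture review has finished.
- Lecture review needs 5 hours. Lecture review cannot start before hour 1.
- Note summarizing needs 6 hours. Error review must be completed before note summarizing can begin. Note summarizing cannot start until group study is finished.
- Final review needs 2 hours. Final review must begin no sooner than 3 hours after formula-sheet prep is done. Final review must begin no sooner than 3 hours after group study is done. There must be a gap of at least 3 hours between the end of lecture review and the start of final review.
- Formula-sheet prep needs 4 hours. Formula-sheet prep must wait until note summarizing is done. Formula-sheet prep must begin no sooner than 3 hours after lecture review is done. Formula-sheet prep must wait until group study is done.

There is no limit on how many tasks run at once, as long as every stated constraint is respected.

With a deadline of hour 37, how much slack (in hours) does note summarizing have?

Lecture review cannot begin until its own release at hour 1. It runs from hour 1 to 1 + 5 = hour 6.
Group study waits on lecture review (finishes hour 6), so it starts at hour 6 and finishes at 6 + 9 = hour 15.
After lecture review (finishes hour 6), error review can start at hour 6 and finishes at hour 13.
Note summarizing has to wait for error review (finishes hour 13); group study (finishes hour 15). The latest of these is hour 15, so note summarizing runs hour 15 to 15 + 6 = hour 21.

Working backward from the deadline:
Final review has no dependents, so it just needs to finish by hour 37. Starting by 37 − 2 = hour 35 achieves that.
Since final review (must start by hour 35, minus 3-hour gap → hour 32) depends on it, formula-sheet prep must finish by hour 32. Backing off its 4-hour duration gives a latest start of hour 28.
Note summarizing has to be done before formula-sheet prep (must start by hour 28). That means finishing by hour 28, i.e. starting by 28 − 6 = hour 22.
So note summarizing can start as early as hour 15 and as late as hour 22, giving 22 − 15 = 7 hours of slack.

7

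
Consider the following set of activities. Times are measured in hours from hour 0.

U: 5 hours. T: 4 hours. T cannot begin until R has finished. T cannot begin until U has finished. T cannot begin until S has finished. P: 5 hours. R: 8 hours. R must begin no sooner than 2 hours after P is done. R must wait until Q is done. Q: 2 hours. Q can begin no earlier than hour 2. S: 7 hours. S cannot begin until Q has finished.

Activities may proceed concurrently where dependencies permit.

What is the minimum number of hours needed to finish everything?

19

Nothing blocks U, so it runs from hour 0 to hour 5.
Q cannot begin until its own release at hour 2. It runs from hour 2 to 2 + 2 = hour 4.
S cannot begin until Q (finishes hour 4). It runs from hour 4 to 4 + 7 = hour 11.
P has no prerequisites, so it starts at hour 0 and finishes at hour 5.
R has to wait for P (finishes hour 5, plus 2-hour gap → hour 7); Q (finishes hour 4). The latest of these is hour 7, so R runs hour 7 to 7 + 8 = hour 15.
T has to wait for R (finishes hour 15); U (finishes hour 5); S (finishes hour 11). The latest of these is hour 15, so T runs hour 15 to 15 + 4 = hour 19.
All tasks are finished once the last one completes. Finish times: P at 5, Q at 4, R at 15, S at 11, T at 19, U at 5. The latest is hour 19.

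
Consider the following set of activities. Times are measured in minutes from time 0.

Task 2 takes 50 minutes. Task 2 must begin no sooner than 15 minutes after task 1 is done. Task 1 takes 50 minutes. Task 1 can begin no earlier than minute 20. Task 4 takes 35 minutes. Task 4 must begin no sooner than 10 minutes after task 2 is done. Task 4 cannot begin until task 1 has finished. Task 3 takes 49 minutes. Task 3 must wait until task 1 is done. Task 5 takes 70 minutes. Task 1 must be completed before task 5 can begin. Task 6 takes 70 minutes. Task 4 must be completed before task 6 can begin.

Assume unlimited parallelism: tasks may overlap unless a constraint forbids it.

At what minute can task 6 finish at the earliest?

250

After its own release at minute 20, task 1 can start at minute 20 and finishes at minute 70.
Task 2 waits on task 1 (finishes minute 70, plus 15-minute gap → minute 85), so it starts at minute 85 and finishes at 85 + 50 = minute 135.
Task 4 needs all of task 2 (finishes minute 135, plus 10-minute gap → minute 145); task 1 (finishes minute 70). That puts its earliest start at minute 145; it finishes at 145 + 35 = minute 180.
Task 6 waits on task 4 (finishes minute 180), so it starts at minute 180 and finishes at 180 + 70 = minute 250.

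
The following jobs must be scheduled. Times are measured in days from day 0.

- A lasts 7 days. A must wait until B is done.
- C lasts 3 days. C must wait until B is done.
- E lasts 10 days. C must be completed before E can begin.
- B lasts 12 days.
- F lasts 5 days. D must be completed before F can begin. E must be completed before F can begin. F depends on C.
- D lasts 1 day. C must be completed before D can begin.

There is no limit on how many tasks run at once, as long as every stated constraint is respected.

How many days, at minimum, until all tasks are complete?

B can start immediately at day 0; it finishes at day 12.
C waits on B (finishes day 12), so it starts at day 12 and finishes at 12 + 3 = day 15.
E waits on C (finishes day 15), so it starts at day 15 and finishes at 15 + 10 = day 25.
D waits on C (finishes day 15), so it starts at day 15 and finishes at 15 + 1 = day 16.
F cannot start until D (finishes day 16); E (finishes day 25); C (finishes day 15). The controlling bound is day 25, so F finishes at 25 + 5 = day 30.
A cannot begin until B (finishes day 12). It runs from day 12 to 12 + 7 = day 19.
All tasks are finished once the last one completes. Finish times: A at 19, B at 12, C at 15, D at 16, E at 25, F at 30. The latest is day 30.

30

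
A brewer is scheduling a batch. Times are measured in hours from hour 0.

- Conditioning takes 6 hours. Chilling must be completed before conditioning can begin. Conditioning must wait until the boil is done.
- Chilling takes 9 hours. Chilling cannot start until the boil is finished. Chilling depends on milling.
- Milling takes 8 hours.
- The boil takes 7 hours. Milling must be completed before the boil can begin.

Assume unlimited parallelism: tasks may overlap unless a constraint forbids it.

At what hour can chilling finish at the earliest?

Milling can start immediately at hour 0; it finishes at hour 8.
The boil waits on milling (finishes hour 8), so it starts at hour 8 and finishes at 8 + 7 = hour 15.
Chilling needs all of the boil (finishes hour 15); milling (finishes hour 8). That puts its earliest start at hour 15; it finishes at 15 + 9 = hour 24.

24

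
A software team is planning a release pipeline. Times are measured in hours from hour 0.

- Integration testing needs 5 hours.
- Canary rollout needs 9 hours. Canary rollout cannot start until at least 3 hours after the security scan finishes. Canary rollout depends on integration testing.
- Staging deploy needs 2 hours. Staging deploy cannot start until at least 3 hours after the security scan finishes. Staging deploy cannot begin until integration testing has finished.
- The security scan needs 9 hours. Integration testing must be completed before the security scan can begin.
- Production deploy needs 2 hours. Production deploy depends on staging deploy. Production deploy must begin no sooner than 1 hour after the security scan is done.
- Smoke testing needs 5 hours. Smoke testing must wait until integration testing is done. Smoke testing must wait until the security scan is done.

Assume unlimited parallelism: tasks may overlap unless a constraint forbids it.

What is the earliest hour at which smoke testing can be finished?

Integration testing has no prerequisites, so it starts at hour 0 and finishes at hour 5.
The security scan cannot begin until integration testing (finishes hour 5). It runs from hour 5 to 5 + 9 = hour 14.
Smoke testing has to wait for integration testing (finishes hour 5); the security scan (finishes hour 14). The latest of these is hour 14, so smoke testing runs hour 14 to 14 + 5 = hour 19.

19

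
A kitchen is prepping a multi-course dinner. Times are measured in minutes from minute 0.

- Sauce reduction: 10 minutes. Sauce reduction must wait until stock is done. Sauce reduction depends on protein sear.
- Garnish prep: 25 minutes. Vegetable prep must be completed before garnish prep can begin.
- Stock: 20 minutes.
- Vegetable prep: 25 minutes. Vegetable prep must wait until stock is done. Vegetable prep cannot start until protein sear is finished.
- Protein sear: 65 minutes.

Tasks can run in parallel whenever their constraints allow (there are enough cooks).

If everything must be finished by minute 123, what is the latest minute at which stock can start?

Nothing follows garnish prep; the deadline of minute 123 is its only limit. It must start by 123 − 25 = minute 98.
Vegetable prep feeds into garnish prep (must start by minute 98); so vegetable prep must finish by minute 98 and therefore start by minute 73.
Nothing follows sauce reduction; the deadline of minute 123 is its only limit. It must start by 123 − 10 = minute 113.
Stock has several dependents: vegetable prep (must start by minute 73); sauce reduction (must start by minute 113). The earliest of those limits is minute 73, so stock must start by 73 − 20 = minute 53.

53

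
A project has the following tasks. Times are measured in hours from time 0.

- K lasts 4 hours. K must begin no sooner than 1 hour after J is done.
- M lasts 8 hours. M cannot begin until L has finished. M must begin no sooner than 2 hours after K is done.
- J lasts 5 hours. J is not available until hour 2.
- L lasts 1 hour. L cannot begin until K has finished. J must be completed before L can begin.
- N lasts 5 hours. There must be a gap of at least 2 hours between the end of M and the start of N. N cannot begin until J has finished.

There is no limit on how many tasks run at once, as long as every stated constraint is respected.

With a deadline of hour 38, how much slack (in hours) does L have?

J waits on its own release at hour 2, so it starts at hour 2 and finishes at 2 + 5 = hour 7.
After J (finishes hour 7, plus 1-hour gap → hour 8), K can start at hour 8 and finishes at hour 12.
L cannot start until K (finishes hour 12); J (finishes hour 7). The controlling bound is hour 12, so L finishes at 12 + 1 = hour 13.

Working backward from the deadline:
Nothing follows N; the deadline of hour 38 is its only limit. It must start by 38 − 5 = hour 33.
M feeds into N (must start by hour 33, minus 2-hour gap → hour 31); so M must finish by hour 31 and therefore start by hour 23.
L feeds into M (must start by hour 23); so L must finish by hour 23 and therefore start by hour 22.
So L can start as early as hour 12 and as late as hour 22, giving 22 − 12 = 10 hours of slack.

10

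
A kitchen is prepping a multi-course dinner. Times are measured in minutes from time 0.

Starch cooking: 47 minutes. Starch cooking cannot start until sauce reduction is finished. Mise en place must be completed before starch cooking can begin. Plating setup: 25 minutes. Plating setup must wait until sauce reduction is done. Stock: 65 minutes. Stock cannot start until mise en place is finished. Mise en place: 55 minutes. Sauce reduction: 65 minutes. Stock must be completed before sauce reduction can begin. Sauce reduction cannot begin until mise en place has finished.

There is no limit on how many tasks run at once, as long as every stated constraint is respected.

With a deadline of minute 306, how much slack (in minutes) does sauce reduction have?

Mise en place can start immediately at minute 0; it finishes at minute 55.
Stock waits on mise en place (finishes minute 55), so it starts at minute 55 and finishes at 55 + 65 = minute 120.
Sauce reduction cannot start until stock (finishes minute 120); mise en place (finishes minute 55). The controlling bound is minute 120, so sauce reduction finishes at 120 + 65 = minute 185.

Working backward from the deadline:
Starch cooking must finish by minute 306; it takes 47 minutes, so it must start by 306 − 47 = minute 259.
To finish by minute 306, plating setup (duration 25) must start no later than minute 281.
Sauce reduction feeds starch cooking (must start by minute 259); plating setup (must start by minute 281). Taking the minimum, sauce reduction must finish by minute 259 and start by 259 − 65 = minute 194.
So sauce reduction can start as early as minute 120 and as late as minute 194, giving 194 − 120 = 74 minutes of slack.

74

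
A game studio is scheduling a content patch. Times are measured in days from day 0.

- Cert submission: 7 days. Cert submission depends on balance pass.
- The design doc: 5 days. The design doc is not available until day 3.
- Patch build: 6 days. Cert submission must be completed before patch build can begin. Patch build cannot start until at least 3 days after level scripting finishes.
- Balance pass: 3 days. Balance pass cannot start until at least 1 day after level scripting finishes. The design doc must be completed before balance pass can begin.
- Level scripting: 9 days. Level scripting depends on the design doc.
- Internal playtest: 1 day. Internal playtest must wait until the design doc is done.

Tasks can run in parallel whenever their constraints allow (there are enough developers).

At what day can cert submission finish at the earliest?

28

After its own release at day 3, the design doc can start at day 3 and finishes at day 8.
Level scripting waits on the design doc (finishes day 8), so it starts at day 8 and finishes at 8 + 9 = day 17.
For balance pass: level scripting (finishes day 17, plus 1-day gap → day 18); the design doc (finishes day 8). Taking the maximum gives a start of day 18, and it finishes at 18 + 3 = day 21.
Cert submission waits on balance pass (finishes day 21), so it starts at day 21 and finishes at 21 + 7 = day 28.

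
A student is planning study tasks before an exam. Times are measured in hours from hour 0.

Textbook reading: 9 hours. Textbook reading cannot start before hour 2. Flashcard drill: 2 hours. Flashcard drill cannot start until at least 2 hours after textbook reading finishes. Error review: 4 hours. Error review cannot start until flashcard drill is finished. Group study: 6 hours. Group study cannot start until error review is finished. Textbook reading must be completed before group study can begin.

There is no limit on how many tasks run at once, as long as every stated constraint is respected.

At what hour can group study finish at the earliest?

25

After its own release at hour 2, textbook reading can start at hour 2 and finishes at hour 11.
After textbook reading (finishes hour 11, plus 2-hour gap → hour 13), flashcard drill can start at hour 13 and finishes at hour 15.
Error review cannot begin until flashcard drill (finishes hour 15). It runs from hour 15 to 15 + 4 = hour 19.
Group study needs all of error review (finishes hour 19); textbook reading (finishes hour 11). That puts its earliest start at hour 19; it finishes at 19 + 6 = hour 25.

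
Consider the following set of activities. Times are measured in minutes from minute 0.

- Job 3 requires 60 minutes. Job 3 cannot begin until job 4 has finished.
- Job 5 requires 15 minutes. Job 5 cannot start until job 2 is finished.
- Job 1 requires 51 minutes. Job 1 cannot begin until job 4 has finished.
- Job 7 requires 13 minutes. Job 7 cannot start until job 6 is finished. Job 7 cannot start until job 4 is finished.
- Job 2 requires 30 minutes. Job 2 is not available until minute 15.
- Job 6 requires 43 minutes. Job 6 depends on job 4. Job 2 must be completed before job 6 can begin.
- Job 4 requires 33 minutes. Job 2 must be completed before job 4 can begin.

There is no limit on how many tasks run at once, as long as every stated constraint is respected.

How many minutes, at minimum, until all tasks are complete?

138

After its own release at minute 15, job 2 can start at minute 15 and finishes at minute 45.
Job 5 cannot begin until job 2 (finishes minute 45). It runs from minute 45 to 45 + 15 = minute 60.
Job 4 waits on job 2 (finishes minute 45), so it starts at minute 45 and finishes at 45 + 33 = minute 78.
Job 6 needs all of job 4 (finishes minute 78); job 2 (finishes minute 45). That puts its earliest start at minute 78; it finishes at 78 + 43 = minute 121.
Job 7 has to wait for job 6 (finishes minute 121); job 4 (finishes minute 78). The latest of these is minute 121, so job 7 runs minute 121 to 121 + 13 = minute 134.
Job 3 waits on job 4 (finishes minute 78), so it starts at minute 78 and finishes at 78 + 60 = minute 138.
Job 1 cannot begin until job 4 (finishes minute 78). It runs from minute 78 to 78 + 51 = minute 129.
All tasks are finished once the last one completes. Finish times: Job 1 at 129, Job 2 at 45, Job 3 at 138, Job 4 at 78, Job 5 at 60, Job 6 at 121, Job 7 at 134. The latest is minute 138.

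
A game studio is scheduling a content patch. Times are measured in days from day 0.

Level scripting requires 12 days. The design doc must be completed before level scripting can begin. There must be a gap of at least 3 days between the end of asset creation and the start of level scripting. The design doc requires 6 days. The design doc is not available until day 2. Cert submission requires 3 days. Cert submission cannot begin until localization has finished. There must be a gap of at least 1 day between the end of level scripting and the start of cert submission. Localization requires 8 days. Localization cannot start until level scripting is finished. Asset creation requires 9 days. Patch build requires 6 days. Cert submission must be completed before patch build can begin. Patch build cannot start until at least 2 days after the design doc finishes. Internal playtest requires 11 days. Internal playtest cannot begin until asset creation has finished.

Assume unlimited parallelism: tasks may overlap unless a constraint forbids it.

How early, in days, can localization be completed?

Asset creation can start immediately at day 0; it finishes at day 9.
The design doc cannot begin until its own release at day 2. It runs from day 2 to 2 + 6 = day 8.
Level scripting cannot start until the design doc (finishes day 8); asset creation (finishes day 9, plus 3-day gap → day 12). The controlling bound is day 12, so level scripting finishes at 12 + 12 = day 24.
Localization waits on level scripting (finishes day 24), so it starts at day 24 and finishes at 24 + 8 = day 32.

32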